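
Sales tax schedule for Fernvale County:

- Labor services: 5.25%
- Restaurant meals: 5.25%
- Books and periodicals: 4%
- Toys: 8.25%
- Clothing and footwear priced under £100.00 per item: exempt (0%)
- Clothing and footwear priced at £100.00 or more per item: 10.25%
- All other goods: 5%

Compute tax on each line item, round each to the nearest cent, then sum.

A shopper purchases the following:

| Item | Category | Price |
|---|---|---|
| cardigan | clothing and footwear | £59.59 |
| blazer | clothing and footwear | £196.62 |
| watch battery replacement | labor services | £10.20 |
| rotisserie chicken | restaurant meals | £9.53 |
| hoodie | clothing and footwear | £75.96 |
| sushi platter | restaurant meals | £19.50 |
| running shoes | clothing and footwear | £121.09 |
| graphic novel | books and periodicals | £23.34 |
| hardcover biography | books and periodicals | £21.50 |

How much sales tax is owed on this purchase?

£36.41

Cardigan £59.59: clothing and footwear, under £100.00 → 0% → £0.00
Blazer £196.62: clothing and footwear, £100.00 or more → 10.25% → £20.15
Watch battery replacement £10.20: labor services → 5.25% → £0.54
Rotisserie chicken £9.53: restaurant meals → 5.25% → £0.50
Hoodie £75.96: clothing and footwear, under £100.00 → 0% → £0.00
Sushi platter £19.50: restaurant meals → 5.25% → £1.02
Running shoes £121.09: clothing and footwear, £100.00 or more → 10.25% → £12.41
Graphic novel £23.34: books and periodicals → 4% → £0.93
Hardcover biography £21.50: books and periodicals → 4% → £0.86
Total tax = £20.15 + £0.54 + £0.50 + £1.02 + £12.41 + £0.93 + £0.86 = £36.41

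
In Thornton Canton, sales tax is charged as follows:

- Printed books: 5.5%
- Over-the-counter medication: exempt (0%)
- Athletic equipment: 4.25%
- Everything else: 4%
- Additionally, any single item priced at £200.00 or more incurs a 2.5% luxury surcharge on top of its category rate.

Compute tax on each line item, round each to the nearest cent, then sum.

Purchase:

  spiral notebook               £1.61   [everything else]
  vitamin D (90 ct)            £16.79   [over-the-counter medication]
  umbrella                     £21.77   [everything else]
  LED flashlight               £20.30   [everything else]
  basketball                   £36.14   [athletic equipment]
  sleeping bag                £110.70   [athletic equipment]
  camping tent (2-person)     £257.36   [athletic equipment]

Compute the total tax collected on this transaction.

£25.35

Spiral notebook £1.61: everything else → 4% → £0.06
Vitamin D (90 ct) £16.79: over-the-counter medication → 0% → £0.00
Umbrella £21.77: everything else → 4% → £0.87
LED flashlight £20.30: everything else → 4% → £0.81
Basketball £36.14: athletic equipment → 4.25% → £1.54
Sleeping bag £110.70: athletic equipment → 4.25% → £4.70
Camping tent (2-person) £257.36: athletic equipment → 4.25% + 2.5% surcharge = 6.75% → £17.37
Total tax = £0.06 + £0.87 + £0.81 + £1.54 + £4.70 + £17.37 = £25.35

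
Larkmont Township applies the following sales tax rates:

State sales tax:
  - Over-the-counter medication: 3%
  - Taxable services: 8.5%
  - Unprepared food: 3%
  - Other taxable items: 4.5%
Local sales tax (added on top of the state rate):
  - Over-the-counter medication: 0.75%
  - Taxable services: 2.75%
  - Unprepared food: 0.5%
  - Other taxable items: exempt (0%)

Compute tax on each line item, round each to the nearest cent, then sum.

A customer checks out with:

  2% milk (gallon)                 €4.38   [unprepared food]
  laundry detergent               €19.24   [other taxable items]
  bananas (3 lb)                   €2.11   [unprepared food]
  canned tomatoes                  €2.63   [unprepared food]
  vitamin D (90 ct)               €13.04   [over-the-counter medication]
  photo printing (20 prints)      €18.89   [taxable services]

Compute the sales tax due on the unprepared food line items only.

€0.31

2% milk (gallon) €4.38: unprepared food → 3% + 0.5% local = 3.5% → €0.15
Bananas (3 lb) €2.11: unprepared food → 3% + 0.5% local = 3.5% → €0.07
Canned tomatoes €2.63: unprepared food → 3% + 0.5% local = 3.5% → €0.09
Tax on unprepared food = €0.15 + €0.07 + €0.09 = €0.31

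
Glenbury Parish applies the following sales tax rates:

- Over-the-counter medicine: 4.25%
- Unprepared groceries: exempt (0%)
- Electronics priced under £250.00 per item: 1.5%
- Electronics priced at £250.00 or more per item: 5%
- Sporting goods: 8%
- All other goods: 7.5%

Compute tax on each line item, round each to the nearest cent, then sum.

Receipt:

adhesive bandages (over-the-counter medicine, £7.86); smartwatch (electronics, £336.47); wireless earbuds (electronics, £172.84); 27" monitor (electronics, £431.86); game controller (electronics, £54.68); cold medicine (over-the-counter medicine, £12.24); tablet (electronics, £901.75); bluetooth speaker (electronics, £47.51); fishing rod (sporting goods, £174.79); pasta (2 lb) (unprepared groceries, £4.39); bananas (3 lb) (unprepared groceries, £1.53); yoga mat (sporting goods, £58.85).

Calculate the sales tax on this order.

£107.16

Adhesive bandages £7.86: over-the-counter medicine → 4.25% → £0.33
Smartwatch £336.47: electronics, £250.00 or more → 5% → £16.82
Wireless earbuds £172.84: electronics, under £250.00 → 1.5% → £2.59
27" monitor £431.86: electronics, £250.00 or more → 5% → £21.59
Game controller £54.68: electronics, under £250.00 → 1.5% → £0.82
Cold medicine £12.24: over-the-counter medicine → 4.25% → £0.52
Tablet £901.75: electronics, £250.00 or more → 5% → £45.09
Bluetooth speaker £47.51: electronics, under £250.00 → 1.5% → £0.71
Fishing rod £174.79: sporting goods → 8% → £13.98
Pasta (2 lb) £4.39: unprepared groceries → 0% → £0.00
Bananas (3 lb) £1.53: unprepared groceries → 0% → £0.00
Yoga mat £58.85: sporting goods → 8% → £4.71
Total tax = £0.33 + £16.82 + £2.59 + £21.59 + £0.82 + £0.52 + £45.09 + £0.71 + £13.98 + £4.71 = £107.16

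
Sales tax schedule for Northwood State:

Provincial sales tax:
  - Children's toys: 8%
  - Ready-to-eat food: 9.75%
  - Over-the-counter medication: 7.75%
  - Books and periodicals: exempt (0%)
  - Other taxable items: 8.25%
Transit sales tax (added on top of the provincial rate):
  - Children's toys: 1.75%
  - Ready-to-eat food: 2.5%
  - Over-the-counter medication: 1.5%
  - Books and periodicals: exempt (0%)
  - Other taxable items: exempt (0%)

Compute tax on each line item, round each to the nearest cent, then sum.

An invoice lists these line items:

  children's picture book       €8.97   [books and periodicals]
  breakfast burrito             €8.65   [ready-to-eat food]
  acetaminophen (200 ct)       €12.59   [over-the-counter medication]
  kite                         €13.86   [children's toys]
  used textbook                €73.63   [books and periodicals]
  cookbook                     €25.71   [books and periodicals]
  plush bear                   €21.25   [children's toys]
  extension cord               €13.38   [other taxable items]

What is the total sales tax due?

€6.74

Children's picture book €8.97: books and periodicals → 0% + 0% transit = 0% → €0.00
Breakfast burrito €8.65: ready-to-eat food → 9.75% + 2.5% transit = 12.25% → €1.06
Acetaminophen (200 ct) €12.59: over-the-counter medication → 7.75% + 1.5% transit = 9.25% → €1.16
Kite €13.86: children's toys → 8% + 1.75% transit = 9.75% → €1.35
Used textbook €73.63: books and periodicals → 0% + 0% transit = 0% → €0.00
Cookbook €25.71: books and periodicals → 0% + 0% transit = 0% → €0.00
Plush bear €21.25: children's toys → 8% + 1.75% transit = 9.75% → €2.07
Extension cord €13.38: other taxable items → 8.25% + 0% transit = 8.25% → €1.10
Total tax = €1.06 + €1.16 + €1.35 + €2.07 + €1.10 = €6.74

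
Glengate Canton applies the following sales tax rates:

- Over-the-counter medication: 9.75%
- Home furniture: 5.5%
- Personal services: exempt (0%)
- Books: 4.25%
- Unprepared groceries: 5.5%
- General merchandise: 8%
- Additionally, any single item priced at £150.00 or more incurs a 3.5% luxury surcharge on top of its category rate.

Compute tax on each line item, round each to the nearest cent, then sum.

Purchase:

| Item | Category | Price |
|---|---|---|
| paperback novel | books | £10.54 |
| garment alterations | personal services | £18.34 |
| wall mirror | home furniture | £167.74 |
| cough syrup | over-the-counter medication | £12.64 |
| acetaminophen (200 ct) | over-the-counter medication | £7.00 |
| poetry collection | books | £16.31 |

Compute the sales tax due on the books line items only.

£1.14

Paperback novel £10.54: books → 4.25% → £0.45
Poetry collection £16.31: books → 4.25% → £0.69
Tax on books = £0.45 + £0.69 = £1.14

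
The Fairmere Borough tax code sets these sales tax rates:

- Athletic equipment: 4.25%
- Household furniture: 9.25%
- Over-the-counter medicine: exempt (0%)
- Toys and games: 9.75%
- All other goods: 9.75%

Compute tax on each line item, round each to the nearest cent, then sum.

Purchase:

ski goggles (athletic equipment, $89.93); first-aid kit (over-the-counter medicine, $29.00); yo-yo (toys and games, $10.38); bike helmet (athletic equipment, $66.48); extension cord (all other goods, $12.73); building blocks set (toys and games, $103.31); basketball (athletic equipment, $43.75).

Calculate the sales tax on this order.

Ski goggles $89.93: athletic equipment → 4.25% → $3.82
First-aid kit $29.00: over-the-counter medicine → 0% → $0.00
Yo-yo $10.38: toys and games → 9.75% → $1.01
Bike helmet $66.48: athletic equipment → 4.25% → $2.83
Extension cord $12.73: all other goods → 9.75% → $1.24
Building blocks set $103.31: toys and games → 9.75% → $10.07
Basketball $43.75: athletic equipment → 4.25% → $1.86
Total tax = $3.82 + $1.01 + $2.83 + $1.24 + $10.07 + $1.86 = $20.83

$20.83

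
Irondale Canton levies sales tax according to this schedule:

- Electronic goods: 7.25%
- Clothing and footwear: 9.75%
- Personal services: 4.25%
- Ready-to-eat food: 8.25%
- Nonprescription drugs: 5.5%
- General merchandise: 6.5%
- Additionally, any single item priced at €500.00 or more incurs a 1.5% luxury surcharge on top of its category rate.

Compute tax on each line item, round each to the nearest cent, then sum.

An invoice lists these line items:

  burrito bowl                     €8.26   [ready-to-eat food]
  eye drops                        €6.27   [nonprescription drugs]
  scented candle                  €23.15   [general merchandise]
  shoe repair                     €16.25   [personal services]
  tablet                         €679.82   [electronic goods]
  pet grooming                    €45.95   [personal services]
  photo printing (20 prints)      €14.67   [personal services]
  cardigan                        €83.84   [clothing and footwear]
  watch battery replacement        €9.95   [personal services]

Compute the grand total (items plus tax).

Burrito bowl €8.26: ready-to-eat food → 8.25% → €0.68
Eye drops €6.27: nonprescription drugs → 5.5% → €0.34
Scented candle €23.15: general merchandise → 6.5% → €1.50
Shoe repair €16.25: personal services → 4.25% → €0.69
Tablet €679.82: electronic goods → 7.25% + 1.5% surcharge = 8.75% → €59.48
Pet grooming €45.95: personal services → 4.25% → €1.95
Photo printing (20 prints) €14.67: personal services → 4.25% → €0.62
Cardigan €83.84: clothing and footwear → 9.75% → €8.17
Watch battery replacement €9.95: personal services → 4.25% → €0.42
Subtotal = €888.16; tax = €73.85; total due = €962.01

€962.01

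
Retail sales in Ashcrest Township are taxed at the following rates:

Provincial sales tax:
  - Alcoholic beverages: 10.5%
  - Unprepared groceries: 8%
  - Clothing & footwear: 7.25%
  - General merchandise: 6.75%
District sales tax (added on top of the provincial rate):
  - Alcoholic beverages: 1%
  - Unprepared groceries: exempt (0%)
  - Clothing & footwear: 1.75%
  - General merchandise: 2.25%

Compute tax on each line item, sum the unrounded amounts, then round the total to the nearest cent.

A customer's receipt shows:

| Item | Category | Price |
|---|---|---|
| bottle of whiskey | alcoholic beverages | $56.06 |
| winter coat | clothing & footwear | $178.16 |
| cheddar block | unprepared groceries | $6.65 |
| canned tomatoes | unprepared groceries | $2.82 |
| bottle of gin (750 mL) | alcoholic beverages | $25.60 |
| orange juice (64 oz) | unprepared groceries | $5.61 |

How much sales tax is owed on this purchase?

$26.63

Bottle of whiskey $56.06: alcoholic beverages → 10.5% + 1% district = 11.5% → $6.4469
Winter coat $178.16: clothing & footwear → 7.25% + 1.75% district = 9% → $16.0344
Cheddar block $6.65: unprepared groceries → 8% + 0% district = 8% → $0.532
Canned tomatoes $2.82: unprepared groceries → 8% + 0% district = 8% → $0.2256
Bottle of gin (750 mL) $25.60: alcoholic beverages → 10.5% + 1% district = 11.5% → $2.944
Orange juice (64 oz) $5.61: unprepared groceries → 8% + 0% district = 8% → $0.4488
Unrounded tax sum = $26.6317 → $26.63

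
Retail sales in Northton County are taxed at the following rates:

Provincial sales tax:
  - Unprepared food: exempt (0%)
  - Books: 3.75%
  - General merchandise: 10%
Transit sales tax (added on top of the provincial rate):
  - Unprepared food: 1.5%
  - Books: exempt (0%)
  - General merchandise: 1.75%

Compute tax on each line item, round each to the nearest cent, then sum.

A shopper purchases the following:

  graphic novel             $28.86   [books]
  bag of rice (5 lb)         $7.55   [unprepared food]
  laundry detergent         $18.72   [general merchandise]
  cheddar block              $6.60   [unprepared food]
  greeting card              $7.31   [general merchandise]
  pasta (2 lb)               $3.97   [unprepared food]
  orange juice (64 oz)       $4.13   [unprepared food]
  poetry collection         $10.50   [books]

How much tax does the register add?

Graphic novel $28.86: books → 3.75% + 0% transit = 3.75% → $1.08
Bag of rice (5 lb) $7.55: unprepared food → 0% + 1.5% transit = 1.5% → $0.11
Laundry detergent $18.72: general merchandise → 10% + 1.75% transit = 11.75% → $2.20
Cheddar block $6.60: unprepared food → 0% + 1.5% transit = 1.5% → $0.10
Greeting card $7.31: general merchandise → 10% + 1.75% transit = 11.75% → $0.86
Pasta (2 lb) $3.97: unprepared food → 0% + 1.5% transit = 1.5% → $0.06
Orange juice (64 oz) $4.13: unprepared food → 0% + 1.5% transit = 1.5% → $0.06
Poetry collection $10.50: books → 3.75% + 0% transit = 3.75% → $0.39
Total tax = $1.08 + $0.11 + $2.20 + $0.10 + $0.86 + $0.06 + $0.06 + $0.39 = $4.86

$4.86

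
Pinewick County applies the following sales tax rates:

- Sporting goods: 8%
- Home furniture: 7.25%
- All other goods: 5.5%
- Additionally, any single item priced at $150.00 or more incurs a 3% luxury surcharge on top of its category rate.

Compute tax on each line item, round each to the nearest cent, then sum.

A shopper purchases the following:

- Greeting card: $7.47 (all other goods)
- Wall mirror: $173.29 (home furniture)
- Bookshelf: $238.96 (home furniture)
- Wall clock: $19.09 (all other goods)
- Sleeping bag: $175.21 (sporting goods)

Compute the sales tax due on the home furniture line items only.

$42.25

Wall mirror $173.29: home furniture → 7.25% + 3% surcharge = 10.25% → $17.76
Bookshelf $238.96: home furniture → 7.25% + 3% surcharge = 10.25% → $24.49
Tax on home furniture = $17.76 + $24.49 = $42.25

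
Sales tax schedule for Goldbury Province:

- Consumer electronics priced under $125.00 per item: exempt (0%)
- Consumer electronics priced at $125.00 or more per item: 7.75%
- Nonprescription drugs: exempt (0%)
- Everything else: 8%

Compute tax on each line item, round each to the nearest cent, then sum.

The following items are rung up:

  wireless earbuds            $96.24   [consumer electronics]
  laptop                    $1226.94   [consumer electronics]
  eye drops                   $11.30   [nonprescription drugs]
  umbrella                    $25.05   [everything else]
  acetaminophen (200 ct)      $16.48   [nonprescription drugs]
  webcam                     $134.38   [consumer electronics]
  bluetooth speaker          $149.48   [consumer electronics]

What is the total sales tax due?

Wireless earbuds $96.24: consumer electronics, under $125.00 → 0% → $0.00
Laptop $1226.94: consumer electronics, $125.00 or more → 7.75% → $95.09
Eye drops $11.30: nonprescription drugs → 0% → $0.00
Umbrella $25.05: everything else → 8% → $2.00
Acetaminophen (200 ct) $16.48: nonprescription drugs → 0% → $0.00
Webcam $134.38: consumer electronics, $125.00 or more → 7.75% → $10.41
Bluetooth speaker $149.48: consumer electronics, $125.00 or more → 7.75% → $11.58
Total tax = $95.09 + $2.00 + $10.41 + $11.58 = $119.08

$119.08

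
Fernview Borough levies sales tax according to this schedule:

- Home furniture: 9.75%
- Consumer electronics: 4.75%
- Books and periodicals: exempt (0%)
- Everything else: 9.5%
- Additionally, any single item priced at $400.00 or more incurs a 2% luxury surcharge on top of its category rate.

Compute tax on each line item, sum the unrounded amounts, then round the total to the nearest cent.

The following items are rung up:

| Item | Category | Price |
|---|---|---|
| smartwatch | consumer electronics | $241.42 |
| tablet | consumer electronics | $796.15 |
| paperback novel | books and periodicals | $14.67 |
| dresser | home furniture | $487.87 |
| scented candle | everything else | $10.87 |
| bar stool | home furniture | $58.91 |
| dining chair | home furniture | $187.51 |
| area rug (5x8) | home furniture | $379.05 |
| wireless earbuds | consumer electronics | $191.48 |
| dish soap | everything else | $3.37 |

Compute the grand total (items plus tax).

Smartwatch $241.42: consumer electronics → 4.75% → $11.46745
Tablet $796.15: consumer electronics → 4.75% + 2% surcharge = 6.75% → $53.740125
Paperback novel $14.67: books and periodicals → 0% → $0.00
Dresser $487.87: home furniture → 9.75% + 2% surcharge = 11.75% → $57.324725
Scented candle $10.87: everything else → 9.5% → $1.03265
Bar stool $58.91: home furniture → 9.75% → $5.743725
Dining chair $187.51: home furniture → 9.75% → $18.282225
Area rug (5x8) $379.05: home furniture → 9.75% → $36.957375
Wireless earbuds $191.48: consumer electronics → 4.75% → $9.0953
Dish soap $3.37: everything else → 9.5% → $0.32015
Subtotal = $2371.30; unrounded tax = $193.963725 → $193.96; total due = $2565.26

$2565.26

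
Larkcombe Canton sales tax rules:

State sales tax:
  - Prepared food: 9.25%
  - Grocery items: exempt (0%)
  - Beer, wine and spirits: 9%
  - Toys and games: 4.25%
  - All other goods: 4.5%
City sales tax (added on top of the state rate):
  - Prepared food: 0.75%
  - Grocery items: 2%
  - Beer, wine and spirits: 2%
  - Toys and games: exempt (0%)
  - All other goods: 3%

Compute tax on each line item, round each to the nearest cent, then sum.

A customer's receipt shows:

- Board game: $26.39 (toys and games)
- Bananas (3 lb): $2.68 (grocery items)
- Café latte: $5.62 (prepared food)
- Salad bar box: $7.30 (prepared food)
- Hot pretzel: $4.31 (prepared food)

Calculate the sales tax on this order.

$2.89

Board game $26.39: toys and games → 4.25% + 0% city = 4.25% → $1.12
Bananas (3 lb) $2.68: grocery items → 0% + 2% city = 2% → $0.05
Café latte $5.62: prepared food → 9.25% + 0.75% city = 10% → $0.56
Salad bar box $7.30: prepared food → 9.25% + 0.75% city = 10% → $0.73
Hot pretzel $4.31: prepared food → 9.25% + 0.75% city = 10% → $0.43
Total tax = $1.12 + $0.05 + $0.56 + $0.73 + $0.43 = $2.89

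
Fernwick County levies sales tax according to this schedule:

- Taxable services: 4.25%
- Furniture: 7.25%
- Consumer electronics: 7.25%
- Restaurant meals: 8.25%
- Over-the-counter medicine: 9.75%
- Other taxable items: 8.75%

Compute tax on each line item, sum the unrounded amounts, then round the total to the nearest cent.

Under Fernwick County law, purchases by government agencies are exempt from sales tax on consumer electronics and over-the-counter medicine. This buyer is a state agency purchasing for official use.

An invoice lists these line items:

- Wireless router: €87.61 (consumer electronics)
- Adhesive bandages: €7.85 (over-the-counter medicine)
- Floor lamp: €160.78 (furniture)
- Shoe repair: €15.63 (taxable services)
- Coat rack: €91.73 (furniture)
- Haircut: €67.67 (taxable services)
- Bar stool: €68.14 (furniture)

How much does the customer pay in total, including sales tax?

Wireless router €87.61: consumer electronics, buyer-exempt → 0% → €0.00
Adhesive bandages €7.85: over-the-counter medicine, buyer-exempt → 0% → €0.00
Floor lamp €160.78: furniture → 7.25% → €11.65655
Shoe repair €15.63: taxable services → 4.25% → €0.664275
Coat rack €91.73: furniture → 7.25% → €6.650425
Haircut €67.67: taxable services → 4.25% → €2.875975
Bar stool €68.14: furniture → 7.25% → €4.94015
Subtotal = €499.41; unrounded tax = €26.787375 → €26.79; total due = €526.20

€526.20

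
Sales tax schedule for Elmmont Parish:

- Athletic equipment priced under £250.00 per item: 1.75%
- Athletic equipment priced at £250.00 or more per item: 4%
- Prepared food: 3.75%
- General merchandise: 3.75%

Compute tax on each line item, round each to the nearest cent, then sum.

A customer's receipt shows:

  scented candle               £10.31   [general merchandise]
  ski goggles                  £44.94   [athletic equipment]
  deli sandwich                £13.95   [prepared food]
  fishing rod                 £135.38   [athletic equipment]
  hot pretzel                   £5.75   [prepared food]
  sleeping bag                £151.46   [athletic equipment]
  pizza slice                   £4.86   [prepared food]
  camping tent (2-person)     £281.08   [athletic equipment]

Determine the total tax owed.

Scented candle £10.31: general merchandise → 3.75% → £0.39
Ski goggles £44.94: athletic equipment, under £250.00 → 1.75% → £0.79
Deli sandwich £13.95: prepared food → 3.75% → £0.52
Fishing rod £135.38: athletic equipment, under £250.00 → 1.75% → £2.37
Hot pretzel £5.75: prepared food → 3.75% → £0.22
Sleeping bag £151.46: athletic equipment, under £250.00 → 1.75% → £2.65
Pizza slice £4.86: prepared food → 3.75% → £0.18
Camping tent (2-person) £281.08: athletic equipment, £250.00 or more → 4% → £11.24
Total tax = £0.39 + £0.79 + £0.52 + £2.37 + £0.22 + £2.65 + £0.18 + £11.24 = £18.36

£18.36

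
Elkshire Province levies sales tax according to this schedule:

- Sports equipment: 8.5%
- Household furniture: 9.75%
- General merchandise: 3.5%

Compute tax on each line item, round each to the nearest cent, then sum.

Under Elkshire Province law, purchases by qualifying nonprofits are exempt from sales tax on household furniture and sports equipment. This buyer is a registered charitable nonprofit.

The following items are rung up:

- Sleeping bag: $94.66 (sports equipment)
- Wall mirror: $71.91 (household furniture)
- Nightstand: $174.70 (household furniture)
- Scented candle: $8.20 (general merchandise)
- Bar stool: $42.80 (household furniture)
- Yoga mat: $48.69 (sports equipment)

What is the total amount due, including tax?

Sleeping bag $94.66: sports equipment, buyer-exempt → 0% → $0.00
Wall mirror $71.91: household furniture, buyer-exempt → 0% → $0.00
Nightstand $174.70: household furniture, buyer-exempt → 0% → $0.00
Scented candle $8.20: general merchandise → 3.5% → $0.29
Bar stool $42.80: household furniture, buyer-exempt → 0% → $0.00
Yoga mat $48.69: sports equipment, buyer-exempt → 0% → $0.00
Subtotal = $440.96; tax = $0.29; total due = $441.25

$441.25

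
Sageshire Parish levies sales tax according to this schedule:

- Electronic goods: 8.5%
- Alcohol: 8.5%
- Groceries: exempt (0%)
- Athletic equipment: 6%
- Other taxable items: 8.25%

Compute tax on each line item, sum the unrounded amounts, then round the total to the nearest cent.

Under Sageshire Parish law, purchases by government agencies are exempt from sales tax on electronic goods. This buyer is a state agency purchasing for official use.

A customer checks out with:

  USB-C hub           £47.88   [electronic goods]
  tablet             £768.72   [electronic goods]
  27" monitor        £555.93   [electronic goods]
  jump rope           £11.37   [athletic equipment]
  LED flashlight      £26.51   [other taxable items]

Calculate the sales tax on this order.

USB-C hub £47.88: electronic goods, buyer-exempt → 0% → £0.00
Tablet £768.72: electronic goods, buyer-exempt → 0% → £0.00
27" monitor £555.93: electronic goods, buyer-exempt → 0% → £0.00
Jump rope £11.37: athletic equipment → 6% → £0.6822
LED flashlight £26.51: other taxable items → 8.25% → £2.187075
Unrounded tax sum = £2.869275 → £2.87

£2.87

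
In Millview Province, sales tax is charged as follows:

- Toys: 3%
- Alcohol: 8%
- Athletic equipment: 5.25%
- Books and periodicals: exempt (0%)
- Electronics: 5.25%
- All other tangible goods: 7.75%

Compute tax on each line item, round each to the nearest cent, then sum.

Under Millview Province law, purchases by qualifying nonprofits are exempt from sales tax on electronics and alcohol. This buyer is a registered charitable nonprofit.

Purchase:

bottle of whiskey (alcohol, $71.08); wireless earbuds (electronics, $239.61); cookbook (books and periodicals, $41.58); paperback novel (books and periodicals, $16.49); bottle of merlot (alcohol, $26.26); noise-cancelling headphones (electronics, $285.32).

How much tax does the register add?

Bottle of whiskey $71.08: alcohol, buyer-exempt → 0% → $0.00
Wireless earbuds $239.61: electronics, buyer-exempt → 0% → $0.00
Cookbook $41.58: books and periodicals → 0% → $0.00
Paperback novel $16.49: books and periodicals → 0% → $0.00
Bottle of merlot $26.26: alcohol, buyer-exempt → 0% → $0.00
Noise-cancelling headphones $285.32: electronics, buyer-exempt → 0% → $0.00
Total tax = $0.00

$0.00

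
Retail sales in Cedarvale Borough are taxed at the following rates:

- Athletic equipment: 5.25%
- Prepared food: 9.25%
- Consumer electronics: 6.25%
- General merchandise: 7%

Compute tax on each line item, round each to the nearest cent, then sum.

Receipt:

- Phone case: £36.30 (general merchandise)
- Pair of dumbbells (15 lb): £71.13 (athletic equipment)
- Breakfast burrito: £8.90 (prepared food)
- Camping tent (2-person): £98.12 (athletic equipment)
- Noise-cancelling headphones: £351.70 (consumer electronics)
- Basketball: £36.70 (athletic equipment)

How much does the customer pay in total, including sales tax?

Phone case £36.30: general merchandise → 7% → £2.54
Pair of dumbbells (15 lb) £71.13: athletic equipment → 5.25% → £3.73
Breakfast burrito £8.90: prepared food → 9.25% → £0.82
Camping tent (2-person) £98.12: athletic equipment → 5.25% → £5.15
Noise-cancelling headphones £351.70: consumer electronics → 6.25% → £21.98
Basketball £36.70: athletic equipment → 5.25% → £1.93
Subtotal = £602.85; tax = £36.15; total due = £639.00

£639.00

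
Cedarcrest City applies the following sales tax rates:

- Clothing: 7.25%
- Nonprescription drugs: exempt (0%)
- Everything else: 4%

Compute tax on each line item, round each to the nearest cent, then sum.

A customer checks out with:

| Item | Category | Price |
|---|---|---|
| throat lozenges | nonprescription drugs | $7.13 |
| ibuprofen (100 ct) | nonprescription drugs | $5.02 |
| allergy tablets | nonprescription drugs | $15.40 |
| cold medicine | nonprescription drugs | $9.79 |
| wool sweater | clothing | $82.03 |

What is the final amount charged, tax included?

$125.32

Throat lozenges $7.13: nonprescription drugs → 0% → $0.00
Ibuprofen (100 ct) $5.02: nonprescription drugs → 0% → $0.00
Allergy tablets $15.40: nonprescription drugs → 0% → $0.00
Cold medicine $9.79: nonprescription drugs → 0% → $0.00
Wool sweater $82.03: clothing → 7.25% → $5.95
Subtotal = $119.37; tax = $5.95; total due = $125.32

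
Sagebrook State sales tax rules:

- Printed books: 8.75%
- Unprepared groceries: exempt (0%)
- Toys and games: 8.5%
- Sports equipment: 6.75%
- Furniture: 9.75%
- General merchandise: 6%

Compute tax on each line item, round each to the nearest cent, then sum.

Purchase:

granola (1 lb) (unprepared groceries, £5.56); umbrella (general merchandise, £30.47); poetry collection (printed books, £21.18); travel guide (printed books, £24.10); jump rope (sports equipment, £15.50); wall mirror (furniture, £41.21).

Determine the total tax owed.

£10.86

Granola (1 lb) £5.56: unprepared groceries → 0% → £0.00
Umbrella £30.47: general merchandise → 6% → £1.83
Poetry collection £21.18: printed books → 8.75% → £1.85
Travel guide £24.10: printed books → 8.75% → £2.11
Jump rope £15.50: sports equipment → 6.75% → £1.05
Wall mirror £41.21: furniture → 9.75% → £4.02
Total tax = £1.83 + £1.85 + £2.11 + £1.05 + £4.02 = £10.86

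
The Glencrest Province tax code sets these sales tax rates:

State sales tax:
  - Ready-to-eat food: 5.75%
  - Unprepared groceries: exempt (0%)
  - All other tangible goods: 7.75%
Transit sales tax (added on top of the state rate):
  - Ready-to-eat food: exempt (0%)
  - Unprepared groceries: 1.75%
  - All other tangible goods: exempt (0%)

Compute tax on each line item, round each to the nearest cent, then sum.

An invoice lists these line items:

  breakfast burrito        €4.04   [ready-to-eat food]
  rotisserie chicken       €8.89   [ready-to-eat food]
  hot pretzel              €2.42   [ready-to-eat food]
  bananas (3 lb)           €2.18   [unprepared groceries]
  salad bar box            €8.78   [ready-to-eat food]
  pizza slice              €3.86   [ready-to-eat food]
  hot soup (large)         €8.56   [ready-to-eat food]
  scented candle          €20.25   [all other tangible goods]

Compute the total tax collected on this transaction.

Breakfast burrito €4.04: ready-to-eat food → 5.75% + 0% transit = 5.75% → €0.23
Rotisserie chicken €8.89: ready-to-eat food → 5.75% + 0% transit = 5.75% → €0.51
Hot pretzel €2.42: ready-to-eat food → 5.75% + 0% transit = 5.75% → €0.14
Bananas (3 lb) €2.18: unprepared groceries → 0% + 1.75% transit = 1.75% → €0.04
Salad bar box €8.78: ready-to-eat food → 5.75% + 0% transit = 5.75% → €0.50
Pizza slice €3.86: ready-to-eat food → 5.75% + 0% transit = 5.75% → €0.22
Hot soup (large) €8.56: ready-to-eat food → 5.75% + 0% transit = 5.75% → €0.49
Scented candle €20.25: all other tangible goods → 7.75% + 0% transit = 7.75% → €1.57
Total tax = €0.23 + €0.51 + €0.14 + €0.04 + €0.50 + €0.22 + €0.49 + €1.57 = €3.70

€3.70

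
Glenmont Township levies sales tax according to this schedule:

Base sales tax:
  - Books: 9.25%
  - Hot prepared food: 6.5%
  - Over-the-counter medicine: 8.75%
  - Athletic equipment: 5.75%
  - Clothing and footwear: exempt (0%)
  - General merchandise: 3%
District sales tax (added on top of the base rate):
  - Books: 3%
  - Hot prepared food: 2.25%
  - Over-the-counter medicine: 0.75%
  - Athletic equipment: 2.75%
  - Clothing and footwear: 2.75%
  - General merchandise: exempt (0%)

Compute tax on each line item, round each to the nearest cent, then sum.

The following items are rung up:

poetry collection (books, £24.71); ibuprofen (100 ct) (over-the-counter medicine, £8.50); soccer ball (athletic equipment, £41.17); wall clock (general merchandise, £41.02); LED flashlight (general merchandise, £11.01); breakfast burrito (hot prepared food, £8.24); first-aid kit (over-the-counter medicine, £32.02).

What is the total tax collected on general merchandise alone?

Wall clock £41.02: general merchandise → 3% + 0% district = 3% → £1.23
LED flashlight £11.01: general merchandise → 3% + 0% district = 3% → £0.33
Tax on general merchandise = £1.23 + £0.33 = £1.56

£1.56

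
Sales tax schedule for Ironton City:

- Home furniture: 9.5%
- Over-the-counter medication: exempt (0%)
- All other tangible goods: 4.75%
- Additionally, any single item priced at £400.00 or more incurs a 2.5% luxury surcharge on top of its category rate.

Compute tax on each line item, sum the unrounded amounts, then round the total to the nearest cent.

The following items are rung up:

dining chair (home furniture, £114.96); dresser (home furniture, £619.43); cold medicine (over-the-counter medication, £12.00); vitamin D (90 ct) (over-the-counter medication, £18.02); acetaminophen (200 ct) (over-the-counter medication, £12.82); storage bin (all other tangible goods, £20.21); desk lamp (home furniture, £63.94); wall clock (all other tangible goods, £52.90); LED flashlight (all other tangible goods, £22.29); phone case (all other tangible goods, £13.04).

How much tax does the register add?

£96.48

Dining chair £114.96: home furniture → 9.5% → £10.9212
Dresser £619.43: home furniture → 9.5% + 2.5% surcharge = 12% → £74.3316
Cold medicine £12.00: over-the-counter medication → 0% → £0.00
Vitamin D (90 ct) £18.02: over-the-counter medication → 0% → £0.00
Acetaminophen (200 ct) £12.82: over-the-counter medication → 0% → £0.00
Storage bin £20.21: all other tangible goods → 4.75% → £0.959975
Desk lamp £63.94: home furniture → 9.5% → £6.0743
Wall clock £52.90: all other tangible goods → 4.75% → £2.51275
LED flashlight £22.29: all other tangible goods → 4.75% → £1.058775
Phone case £13.04: all other tangible goods → 4.75% → £0.6194
Unrounded tax sum = £96.478 → £96.48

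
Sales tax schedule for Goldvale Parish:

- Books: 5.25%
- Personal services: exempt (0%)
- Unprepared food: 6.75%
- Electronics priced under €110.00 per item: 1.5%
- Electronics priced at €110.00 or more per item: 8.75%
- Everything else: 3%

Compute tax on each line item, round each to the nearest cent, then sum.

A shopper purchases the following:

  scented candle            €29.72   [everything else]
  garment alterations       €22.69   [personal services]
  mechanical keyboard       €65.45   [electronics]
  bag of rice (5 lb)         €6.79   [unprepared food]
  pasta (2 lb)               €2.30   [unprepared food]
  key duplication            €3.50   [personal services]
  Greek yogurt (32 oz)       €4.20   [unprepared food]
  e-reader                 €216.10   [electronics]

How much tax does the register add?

€21.68

Scented candle €29.72: everything else → 3% → €0.89
Garment alterations €22.69: personal services → 0% → €0.00
Mechanical keyboard €65.45: electronics, under €110.00 → 1.5% → €0.98
Bag of rice (5 lb) €6.79: unprepared food → 6.75% → €0.46
Pasta (2 lb) €2.30: unprepared food → 6.75% → €0.16
Key duplication €3.50: personal services → 0% → €0.00
Greek yogurt (32 oz) €4.20: unprepared food → 6.75% → €0.28
E-reader €216.10: electronics, €110.00 or more → 8.75% → €18.91
Total tax = €0.89 + €0.98 + €0.46 + €0.16 + €0.28 + €18.91 = €21.68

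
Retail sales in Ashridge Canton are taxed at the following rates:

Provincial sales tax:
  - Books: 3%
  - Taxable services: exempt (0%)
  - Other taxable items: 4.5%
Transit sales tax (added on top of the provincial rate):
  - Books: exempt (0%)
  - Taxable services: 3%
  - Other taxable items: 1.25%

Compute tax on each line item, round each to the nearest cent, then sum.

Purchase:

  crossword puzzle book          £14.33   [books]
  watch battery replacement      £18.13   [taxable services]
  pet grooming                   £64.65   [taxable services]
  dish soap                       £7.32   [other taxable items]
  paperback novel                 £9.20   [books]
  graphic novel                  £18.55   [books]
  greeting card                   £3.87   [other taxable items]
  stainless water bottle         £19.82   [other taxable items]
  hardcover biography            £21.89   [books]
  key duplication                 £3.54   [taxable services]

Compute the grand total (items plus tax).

£187.60

Crossword puzzle book £14.33: books → 3% + 0% transit = 3% → £0.43
Watch battery replacement £18.13: taxable services → 0% + 3% transit = 3% → £0.54
Pet grooming £64.65: taxable services → 0% + 3% transit = 3% → £1.94
Dish soap £7.32: other taxable items → 4.5% + 1.25% transit = 5.75% → £0.42
Paperback novel £9.20: books → 3% + 0% transit = 3% → £0.28
Graphic novel £18.55: books → 3% + 0% transit = 3% → £0.56
Greeting card £3.87: other taxable items → 4.5% + 1.25% transit = 5.75% → £0.22
Stainless water bottle £19.82: other taxable items → 4.5% + 1.25% transit = 5.75% → £1.14
Hardcover biography £21.89: books → 3% + 0% transit = 3% → £0.66
Key duplication £3.54: taxable services → 0% + 3% transit = 3% → £0.11
Subtotal = £181.30; tax = £6.30; total due = £187.60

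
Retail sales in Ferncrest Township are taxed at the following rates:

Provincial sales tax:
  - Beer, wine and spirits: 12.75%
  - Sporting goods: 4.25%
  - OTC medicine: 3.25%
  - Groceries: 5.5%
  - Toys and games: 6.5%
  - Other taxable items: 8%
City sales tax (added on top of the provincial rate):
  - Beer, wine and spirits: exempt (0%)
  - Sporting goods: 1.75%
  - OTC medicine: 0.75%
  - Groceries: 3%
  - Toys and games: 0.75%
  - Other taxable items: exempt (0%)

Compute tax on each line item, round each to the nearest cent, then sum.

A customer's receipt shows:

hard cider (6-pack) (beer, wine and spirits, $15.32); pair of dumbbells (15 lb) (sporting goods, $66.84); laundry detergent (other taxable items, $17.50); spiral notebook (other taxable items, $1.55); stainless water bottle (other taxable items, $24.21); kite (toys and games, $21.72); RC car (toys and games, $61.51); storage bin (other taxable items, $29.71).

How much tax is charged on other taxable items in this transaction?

$5.84

Laundry detergent $17.50: other taxable items → 8% + 0% city = 8% → $1.40
Spiral notebook $1.55: other taxable items → 8% + 0% city = 8% → $0.12
Stainless water bottle $24.21: other taxable items → 8% + 0% city = 8% → $1.94
Storage bin $29.71: other taxable items → 8% + 0% city = 8% → $2.38
Tax on other taxable items = $1.40 + $0.12 + $1.94 + $2.38 = $5.84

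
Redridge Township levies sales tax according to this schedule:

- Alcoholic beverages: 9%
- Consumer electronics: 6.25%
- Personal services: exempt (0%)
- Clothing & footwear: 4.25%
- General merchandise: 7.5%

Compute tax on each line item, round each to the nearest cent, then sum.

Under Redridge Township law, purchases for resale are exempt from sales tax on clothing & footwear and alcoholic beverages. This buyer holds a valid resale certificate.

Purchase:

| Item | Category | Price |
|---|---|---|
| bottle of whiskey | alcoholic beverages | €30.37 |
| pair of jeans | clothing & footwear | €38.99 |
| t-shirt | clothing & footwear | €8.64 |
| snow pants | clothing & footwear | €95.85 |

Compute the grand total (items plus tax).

€173.85

Bottle of whiskey €30.37: alcoholic beverages, buyer-exempt → 0% → €0.00
Pair of jeans €38.99: clothing & footwear, buyer-exempt → 0% → €0.00
T-shirt €8.64: clothing & footwear, buyer-exempt → 0% → €0.00
Snow pants €95.85: clothing & footwear, buyer-exempt → 0% → €0.00
Subtotal = €173.85; tax = €0.00; total due = €173.85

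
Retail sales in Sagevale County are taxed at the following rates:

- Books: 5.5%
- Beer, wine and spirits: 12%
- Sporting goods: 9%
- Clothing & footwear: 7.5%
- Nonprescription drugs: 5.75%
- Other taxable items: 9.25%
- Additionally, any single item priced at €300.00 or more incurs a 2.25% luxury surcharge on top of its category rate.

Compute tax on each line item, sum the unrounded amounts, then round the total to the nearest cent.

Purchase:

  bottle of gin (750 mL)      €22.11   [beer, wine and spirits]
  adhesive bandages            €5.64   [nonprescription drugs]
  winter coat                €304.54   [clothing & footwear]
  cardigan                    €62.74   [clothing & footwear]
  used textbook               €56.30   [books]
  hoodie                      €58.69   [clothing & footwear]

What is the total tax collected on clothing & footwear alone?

Winter coat €304.54: clothing & footwear → 7.5% + 2.25% surcharge = 9.75% → €29.69265
Cardigan €62.74: clothing & footwear → 7.5% → €4.7055
Hoodie €58.69: clothing & footwear → 7.5% → €4.40175
Tax on clothing & footwear: unrounded sum = €38.7999 → €38.80

€38.80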